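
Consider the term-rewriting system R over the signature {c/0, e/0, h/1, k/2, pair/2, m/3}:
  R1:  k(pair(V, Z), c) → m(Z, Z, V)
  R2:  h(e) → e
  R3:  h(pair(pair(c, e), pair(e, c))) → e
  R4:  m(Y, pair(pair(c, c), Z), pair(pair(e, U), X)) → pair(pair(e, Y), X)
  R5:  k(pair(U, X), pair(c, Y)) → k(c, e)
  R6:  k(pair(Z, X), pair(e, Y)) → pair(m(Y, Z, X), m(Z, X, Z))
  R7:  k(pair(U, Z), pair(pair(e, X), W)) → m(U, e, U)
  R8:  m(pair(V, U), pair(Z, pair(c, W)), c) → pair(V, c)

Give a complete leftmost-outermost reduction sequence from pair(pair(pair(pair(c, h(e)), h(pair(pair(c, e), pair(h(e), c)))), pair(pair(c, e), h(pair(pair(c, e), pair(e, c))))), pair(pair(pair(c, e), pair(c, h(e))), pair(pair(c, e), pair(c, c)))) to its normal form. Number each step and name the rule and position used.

1. pair(pair(pair(pair(c, h(e)), h(pair(pair(c, e), pair(h(e), c)))), pair(pair(c, e), h(pair(pair(c, e), pair(e, c))))), pair(pair(pair(c, e), pair(c, h(e))), pair(pair(c, e), pair(c, c))))  →  pair(pair(pair(pair(c, e), h(pair(pair(c, e), pair(h(e), c)))), pair(pair(c, e), h(pair(pair(c, e), pair(e, c))))), pair(pair(pair(c, e), pair(c, h(e))), pair(pair(c, e), pair(c, c))))   [R2 at 1.1.1.2]
2. pair(pair(pair(pair(c, e), h(pair(pair(c, e), pair(h(e), c)))), pair(pair(c, e), h(pair(pair(c, e), pair(e, c))))), pair(pair(pair(c, e), pair(c, h(e))), pair(pair(c, e), pair(c, c))))  →  pair(pair(pair(pair(c, e), h(pair(pair(c, e), pair(e, c)))), pair(pair(c, e), h(pair(pair(c, e), pair(e, c))))), pair(pair(pair(c, e), pair(c, h(e))), pair(pair(c, e), pair(c, c))))   [R2 at 1.1.2.1.2.1]
3. pair(pair(pair(pair(c, e), h(pair(pair(c, e), pair(e, c)))), pair(pair(c, e), h(pair(pair(c, e), pair(e, c))))), pair(pair(pair(c, e), pair(c, h(e))), pair(pair(c, e), pair(c, c))))  →  pair(pair(pair(pair(c, e), e), pair(pair(c, e), h(pair(pair(c, e), pair(e, c))))), pair(pair(pair(c, e), pair(c, h(e))), pair(pair(c, e), pair(c, c))))   [R3 at 1.1.2]
4. pair(pair(pair(pair(c, e), e), pair(pair(c, e), h(pair(pair(c, e), pair(e, c))))), pair(pair(pair(c, e), pair(c, h(e))), pair(pair(c, e), pair(c, c))))  →  pair(pair(pair(pair(c, e), e), pair(pair(c, e), e)), pair(pair(pair(c, e), pair(c, h(e))), pair(pair(c, e), pair(c, c))))   [R3 at 1.2.2]
5. pair(pair(pair(pair(c, e), e), pair(pair(c, e), e)), pair(pair(pair(c, e), pair(c, h(e))), pair(pair(c, e), pair(c, c))))  →  pair(pair(pair(pair(c, e), e), pair(pair(c, e), e)), pair(pair(pair(c, e), pair(c, e)), pair(pair(c, e), pair(c, c))))   [R2 at 2.1.2.2]

pair(pair(pair(pair(c, e), e), pair(pair(c, e), e)), pair(pair(pair(c, e), pair(c, e)), pair(pair(c, e), pair(c, c))))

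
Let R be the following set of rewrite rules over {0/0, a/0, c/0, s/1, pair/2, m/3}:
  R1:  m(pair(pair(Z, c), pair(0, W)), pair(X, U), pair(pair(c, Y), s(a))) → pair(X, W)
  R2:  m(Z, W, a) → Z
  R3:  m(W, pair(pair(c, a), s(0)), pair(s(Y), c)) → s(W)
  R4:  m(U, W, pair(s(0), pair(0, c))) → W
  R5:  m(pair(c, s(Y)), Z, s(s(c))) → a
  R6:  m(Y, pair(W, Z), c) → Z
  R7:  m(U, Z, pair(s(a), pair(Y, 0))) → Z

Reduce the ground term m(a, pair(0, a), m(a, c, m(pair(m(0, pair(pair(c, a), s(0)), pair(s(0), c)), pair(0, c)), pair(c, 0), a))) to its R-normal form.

1. m(a, pair(0, a), m(a, c, m(pair(m(0, pair(pair(c, a), s(0)), pair(s(0), c)), pair(0, c)), pair(c, 0), a)))  →  m(a, pair(0, a), m(a, c, pair(m(0, pair(pair(c, a), s(0)), pair(s(0), c)), pair(0, c))))   [R2 at 3.3]
2. m(a, pair(0, a), m(a, c, pair(m(0, pair(pair(c, a), s(0)), pair(s(0), c)), pair(0, c))))  →  m(a, pair(0, a), m(a, c, pair(s(0), pair(0, c))))   [R3 at 3.3.1]
3. m(a, pair(0, a), m(a, c, pair(s(0), pair(0, c))))  →  m(a, pair(0, a), c)   [R4 at 3]
4. m(a, pair(0, a), c)  →  a   [R6 at ε]

a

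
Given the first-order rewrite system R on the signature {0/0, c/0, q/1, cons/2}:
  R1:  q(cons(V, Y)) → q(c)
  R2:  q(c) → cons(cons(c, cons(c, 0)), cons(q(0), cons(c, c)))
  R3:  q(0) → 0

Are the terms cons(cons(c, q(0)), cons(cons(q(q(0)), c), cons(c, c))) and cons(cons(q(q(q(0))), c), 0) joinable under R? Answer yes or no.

no — NF(t₁) = cons(cons(c, 0), cons(cons(0, c), cons(c, c))), NF(t₂) = cons(cons(0, c), 0)

Reduce t₁ = cons(cons(c, q(0)), cons(cons(q(q(0)), c), cons(c, c))):
1. cons(cons(c, q(0)), cons(cons(q(q(0)), c), cons(c, c)))  →  cons(cons(c, 0), cons(cons(q(q(0)), c), cons(c, c)))   [R3 at 1.2]
2. cons(cons(c, 0), cons(cons(q(q(0)), c), cons(c, c)))  →  cons(cons(c, 0), cons(cons(q(0), c), cons(c, c)))   [R3 at 2.1.1.1]
3. cons(cons(c, 0), cons(cons(q(0), c), cons(c, c)))  →  cons(cons(c, 0), cons(cons(0, c), cons(c, c)))   [R3 at 2.1.1]

Reduce t₂ = cons(cons(q(q(q(0))), c), 0):
1. cons(cons(q(q(q(0))), c), 0)  →  cons(cons(q(q(0)), c), 0)   [R3 at 1.1.1.1]
2. cons(cons(q(q(0)), c), 0)  →  cons(cons(q(0), c), 0)   [R3 at 1.1.1]
3. cons(cons(q(0), c), 0)  →  cons(cons(0, c), 0)   [R3 at 1.1]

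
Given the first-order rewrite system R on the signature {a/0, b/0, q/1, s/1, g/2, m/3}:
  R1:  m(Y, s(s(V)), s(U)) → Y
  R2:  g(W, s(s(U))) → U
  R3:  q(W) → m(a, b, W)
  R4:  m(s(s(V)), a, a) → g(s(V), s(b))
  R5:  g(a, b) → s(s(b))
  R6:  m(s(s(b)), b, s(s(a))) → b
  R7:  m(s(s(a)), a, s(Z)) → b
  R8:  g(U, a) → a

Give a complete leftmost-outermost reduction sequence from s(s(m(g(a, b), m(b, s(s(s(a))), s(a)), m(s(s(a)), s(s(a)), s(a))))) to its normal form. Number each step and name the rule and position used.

s(s(b))

1. s(s(m(g(a, b), m(b, s(s(s(a))), s(a)), m(s(s(a)), s(s(a)), s(a)))))  →  s(s(m(s(s(b)), m(b, s(s(s(a))), s(a)), m(s(s(a)), s(s(a)), s(a)))))   [R5 at 1.1.1]
2. s(s(m(s(s(b)), m(b, s(s(s(a))), s(a)), m(s(s(a)), s(s(a)), s(a)))))  →  s(s(m(s(s(b)), b, m(s(s(a)), s(s(a)), s(a)))))   [R1 at 1.1.2]
3. s(s(m(s(s(b)), b, m(s(s(a)), s(s(a)), s(a)))))  →  s(s(m(s(s(b)), b, s(s(a)))))   [R1 at 1.1.3]
4. s(s(m(s(s(b)), b, s(s(a)))))  →  s(s(b))   [R6 at 1.1]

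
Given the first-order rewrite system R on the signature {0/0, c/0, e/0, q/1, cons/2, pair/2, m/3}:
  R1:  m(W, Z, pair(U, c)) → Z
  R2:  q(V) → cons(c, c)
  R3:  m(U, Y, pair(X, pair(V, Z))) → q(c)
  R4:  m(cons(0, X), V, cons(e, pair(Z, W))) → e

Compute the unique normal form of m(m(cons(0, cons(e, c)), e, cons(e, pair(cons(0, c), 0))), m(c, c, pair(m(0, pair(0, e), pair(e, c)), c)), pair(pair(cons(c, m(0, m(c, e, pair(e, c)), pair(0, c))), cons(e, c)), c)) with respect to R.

c

1. m(m(cons(0, cons(e, c)), e, cons(e, pair(cons(0, c), 0))), m(c, c, pair(m(0, pair(0, e), pair(e, c)), c)), pair(pair(cons(c, m(0, m(c, e, pair(e, c)), pair(0, c))), cons(e, c)), c))  →  m(c, c, pair(m(0, pair(0, e), pair(e, c)), c))   [R1 at ε]
2. m(c, c, pair(m(0, pair(0, e), pair(e, c)), c))  →  c   [R1 at ε]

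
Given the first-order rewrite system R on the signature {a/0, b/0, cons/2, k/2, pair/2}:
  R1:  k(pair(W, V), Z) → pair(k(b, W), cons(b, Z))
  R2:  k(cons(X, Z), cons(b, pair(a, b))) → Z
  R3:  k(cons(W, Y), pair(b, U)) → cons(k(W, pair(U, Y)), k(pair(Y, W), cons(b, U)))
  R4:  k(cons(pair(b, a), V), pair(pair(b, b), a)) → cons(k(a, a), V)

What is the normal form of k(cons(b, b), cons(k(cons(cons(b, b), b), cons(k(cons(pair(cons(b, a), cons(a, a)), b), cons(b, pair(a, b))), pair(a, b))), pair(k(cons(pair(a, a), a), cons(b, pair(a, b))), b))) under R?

1. k(cons(b, b), cons(k(cons(cons(b, b), b), cons(k(cons(pair(cons(b, a), cons(a, a)), b), cons(b, pair(a, b))), pair(a, b))), pair(k(cons(pair(a, a), a), cons(b, pair(a, b))), b)))  →  k(cons(b, b), cons(k(cons(cons(b, b), b), cons(b, pair(a, b))), pair(k(cons(pair(a, a), a), cons(b, pair(a, b))), b)))   [R2 at 2.1.2.1]
2. k(cons(b, b), cons(k(cons(cons(b, b), b), cons(b, pair(a, b))), pair(k(cons(pair(a, a), a), cons(b, pair(a, b))), b)))  →  k(cons(b, b), cons(b, pair(k(cons(pair(a, a), a), cons(b, pair(a, b))), b)))   [R2 at 2.1]
3. k(cons(b, b), cons(b, pair(k(cons(pair(a, a), a), cons(b, pair(a, b))), b)))  →  k(cons(b, b), cons(b, pair(a, b)))   [R2 at 2.2.1]
4. k(cons(b, b), cons(b, pair(a, b)))  →  b   [R2 at ε]

b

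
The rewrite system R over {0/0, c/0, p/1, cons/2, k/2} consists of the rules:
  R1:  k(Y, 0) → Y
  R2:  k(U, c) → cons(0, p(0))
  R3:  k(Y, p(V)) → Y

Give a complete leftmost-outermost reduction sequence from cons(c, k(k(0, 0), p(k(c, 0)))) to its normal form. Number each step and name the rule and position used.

cons(c, 0)

1. cons(c, k(k(0, 0), p(k(c, 0))))  →  cons(c, k(0, 0))   [R3 at 2]
2. cons(c, k(0, 0))  →  cons(c, 0)   [R1 at 2]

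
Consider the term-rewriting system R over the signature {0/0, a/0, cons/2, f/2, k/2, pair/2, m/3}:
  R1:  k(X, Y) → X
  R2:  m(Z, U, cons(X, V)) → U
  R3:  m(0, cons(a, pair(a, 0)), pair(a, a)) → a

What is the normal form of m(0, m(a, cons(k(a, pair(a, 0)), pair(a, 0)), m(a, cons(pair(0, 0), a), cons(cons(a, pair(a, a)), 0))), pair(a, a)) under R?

1. m(0, m(a, cons(k(a, pair(a, 0)), pair(a, 0)), m(a, cons(pair(0, 0), a), cons(cons(a, pair(a, a)), 0))), pair(a, a))  →  m(0, m(a, cons(a, pair(a, 0)), m(a, cons(pair(0, 0), a), cons(cons(a, pair(a, a)), 0))), pair(a, a))   [R1 at 2.2.1]
2. m(0, m(a, cons(a, pair(a, 0)), m(a, cons(pair(0, 0), a), cons(cons(a, pair(a, a)), 0))), pair(a, a))  →  m(0, m(a, cons(a, pair(a, 0)), cons(pair(0, 0), a)), pair(a, a))   [R2 at 2.3]
3. m(0, m(a, cons(a, pair(a, 0)), cons(pair(0, 0), a)), pair(a, a))  →  m(0, cons(a, pair(a, 0)), pair(a, a))   [R2 at 2]
4. m(0, cons(a, pair(a, 0)), pair(a, a))  →  a   [R3 at ε]

a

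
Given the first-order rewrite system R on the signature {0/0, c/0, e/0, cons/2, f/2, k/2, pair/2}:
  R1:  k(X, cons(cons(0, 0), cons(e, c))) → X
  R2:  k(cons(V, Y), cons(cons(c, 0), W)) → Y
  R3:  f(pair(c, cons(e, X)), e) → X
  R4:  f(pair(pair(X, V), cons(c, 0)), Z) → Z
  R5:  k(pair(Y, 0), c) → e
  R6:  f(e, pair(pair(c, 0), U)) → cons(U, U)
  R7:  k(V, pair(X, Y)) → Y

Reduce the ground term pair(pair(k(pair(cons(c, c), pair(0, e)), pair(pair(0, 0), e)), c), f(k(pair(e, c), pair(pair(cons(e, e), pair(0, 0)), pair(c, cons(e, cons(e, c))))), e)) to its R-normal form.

1. pair(pair(k(pair(cons(c, c), pair(0, e)), pair(pair(0, 0), e)), c), f(k(pair(e, c), pair(pair(cons(e, e), pair(0, 0)), pair(c, cons(e, cons(e, c))))), e))  →  pair(pair(e, c), f(k(pair(e, c), pair(pair(cons(e, e), pair(0, 0)), pair(c, cons(e, cons(e, c))))), e))   [R7 at 1.1]
2. pair(pair(e, c), f(k(pair(e, c), pair(pair(cons(e, e), pair(0, 0)), pair(c, cons(e, cons(e, c))))), e))  →  pair(pair(e, c), f(pair(c, cons(e, cons(e, c))), e))   [R7 at 2.1]
3. pair(pair(e, c), f(pair(c, cons(e, cons(e, c))), e))  →  pair(pair(e, c), cons(e, c))   [R3 at 2]

pair(pair(e, c), cons(e, c))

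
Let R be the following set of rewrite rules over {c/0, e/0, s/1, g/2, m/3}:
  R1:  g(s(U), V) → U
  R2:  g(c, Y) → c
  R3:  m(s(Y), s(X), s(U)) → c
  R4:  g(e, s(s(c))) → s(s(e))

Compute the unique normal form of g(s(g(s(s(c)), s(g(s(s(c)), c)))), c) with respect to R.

1. g(s(g(s(s(c)), s(g(s(s(c)), c)))), c)  →  g(s(s(c)), s(g(s(s(c)), c)))   [R1 at ε]
2. g(s(s(c)), s(g(s(s(c)), c)))  →  s(c)   [R1 at ε]

s(c)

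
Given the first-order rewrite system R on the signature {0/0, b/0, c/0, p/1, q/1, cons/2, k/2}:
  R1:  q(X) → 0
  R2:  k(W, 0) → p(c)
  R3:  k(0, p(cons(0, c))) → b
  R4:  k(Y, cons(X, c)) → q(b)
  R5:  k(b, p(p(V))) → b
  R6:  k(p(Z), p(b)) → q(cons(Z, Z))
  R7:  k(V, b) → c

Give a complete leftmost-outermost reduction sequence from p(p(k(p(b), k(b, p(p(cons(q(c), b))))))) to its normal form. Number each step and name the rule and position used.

1. p(p(k(p(b), k(b, p(p(cons(q(c), b)))))))  →  p(p(k(p(b), b)))   [R5 at 1.1.2]
2. p(p(k(p(b), b)))  →  p(p(c))   [R7 at 1.1]

p(p(c))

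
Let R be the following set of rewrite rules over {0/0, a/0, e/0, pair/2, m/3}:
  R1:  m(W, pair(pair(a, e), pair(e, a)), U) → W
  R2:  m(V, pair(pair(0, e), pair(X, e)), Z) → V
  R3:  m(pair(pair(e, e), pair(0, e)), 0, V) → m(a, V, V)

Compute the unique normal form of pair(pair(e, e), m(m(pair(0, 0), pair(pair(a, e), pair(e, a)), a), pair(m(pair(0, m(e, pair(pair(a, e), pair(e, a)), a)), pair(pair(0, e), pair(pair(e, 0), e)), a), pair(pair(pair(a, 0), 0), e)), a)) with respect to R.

1. pair(pair(e, e), m(m(pair(0, 0), pair(pair(a, e), pair(e, a)), a), pair(m(pair(0, m(e, pair(pair(a, e), pair(e, a)), a)), pair(pair(0, e), pair(pair(e, 0), e)), a), pair(pair(pair(a, 0), 0), e)), a))  →  pair(pair(e, e), m(pair(0, 0), pair(m(pair(0, m(e, pair(pair(a, e), pair(e, a)), a)), pair(pair(0, e), pair(pair(e, 0), e)), a), pair(pair(pair(a, 0), 0), e)), a))   [R1 at 2.1]
2. pair(pair(e, e), m(pair(0, 0), pair(m(pair(0, m(e, pair(pair(a, e), pair(e, a)), a)), pair(pair(0, e), pair(pair(e, 0), e)), a), pair(pair(pair(a, 0), 0), e)), a))  →  pair(pair(e, e), m(pair(0, 0), pair(pair(0, m(e, pair(pair(a, e), pair(e, a)), a)), pair(pair(pair(a, 0), 0), e)), a))   [R2 at 2.2.1]
3. pair(pair(e, e), m(pair(0, 0), pair(pair(0, m(e, pair(pair(a, e), pair(e, a)), a)), pair(pair(pair(a, 0), 0), e)), a))  →  pair(pair(e, e), m(pair(0, 0), pair(pair(0, e), pair(pair(pair(a, 0), 0), e)), a))   [R1 at 2.2.1.2]
4. pair(pair(e, e), m(pair(0, 0), pair(pair(0, e), pair(pair(pair(a, 0), 0), e)), a))  →  pair(pair(e, e), pair(0, 0))   [R2 at 2]

pair(pair(e, e), pair(0, 0))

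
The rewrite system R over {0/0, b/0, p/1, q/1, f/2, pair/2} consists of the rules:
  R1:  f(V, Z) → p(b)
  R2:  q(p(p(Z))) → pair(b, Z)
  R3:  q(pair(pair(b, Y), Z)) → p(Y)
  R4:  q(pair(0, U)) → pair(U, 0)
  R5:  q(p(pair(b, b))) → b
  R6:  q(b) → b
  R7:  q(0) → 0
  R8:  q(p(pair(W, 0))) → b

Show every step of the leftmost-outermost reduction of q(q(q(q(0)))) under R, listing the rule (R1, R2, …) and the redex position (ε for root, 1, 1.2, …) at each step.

1. q(q(q(q(0))))  →  q(q(q(0)))   [R7 at 1.1.1]
2. q(q(q(0)))  →  q(q(0))   [R7 at 1.1]
3. q(q(0))  →  q(0)   [R7 at 1]
4. q(0)  →  0   [R7 at ε]

0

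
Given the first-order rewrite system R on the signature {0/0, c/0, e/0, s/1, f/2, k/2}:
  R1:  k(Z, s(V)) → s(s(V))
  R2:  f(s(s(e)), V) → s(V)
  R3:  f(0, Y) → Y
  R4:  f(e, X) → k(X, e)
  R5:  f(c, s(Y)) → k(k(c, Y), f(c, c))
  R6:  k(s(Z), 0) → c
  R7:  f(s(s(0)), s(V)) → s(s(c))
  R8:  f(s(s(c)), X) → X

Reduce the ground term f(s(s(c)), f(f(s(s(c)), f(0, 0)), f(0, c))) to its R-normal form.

1. f(s(s(c)), f(f(s(s(c)), f(0, 0)), f(0, c)))  →  f(f(s(s(c)), f(0, 0)), f(0, c))   [R8 at ε]
2. f(f(s(s(c)), f(0, 0)), f(0, c))  →  f(f(0, 0), f(0, c))   [R8 at 1]
3. f(f(0, 0), f(0, c))  →  f(0, f(0, c))   [R3 at 1]
4. f(0, f(0, c))  →  f(0, c)   [R3 at ε]
5. f(0, c)  →  c   [R3 at ε]

c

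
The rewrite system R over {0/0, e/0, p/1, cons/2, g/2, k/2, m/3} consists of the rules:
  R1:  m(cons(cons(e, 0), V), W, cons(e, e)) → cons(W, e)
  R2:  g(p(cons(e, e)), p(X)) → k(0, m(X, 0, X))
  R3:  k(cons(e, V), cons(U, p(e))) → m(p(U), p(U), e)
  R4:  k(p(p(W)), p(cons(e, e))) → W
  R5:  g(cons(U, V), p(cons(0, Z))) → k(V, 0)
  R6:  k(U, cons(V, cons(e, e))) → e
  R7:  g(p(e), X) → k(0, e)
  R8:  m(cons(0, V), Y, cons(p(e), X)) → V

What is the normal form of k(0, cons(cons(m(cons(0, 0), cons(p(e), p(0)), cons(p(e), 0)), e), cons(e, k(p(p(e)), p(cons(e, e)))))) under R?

1. k(0, cons(cons(m(cons(0, 0), cons(p(e), p(0)), cons(p(e), 0)), e), cons(e, k(p(p(e)), p(cons(e, e))))))  →  k(0, cons(cons(0, e), cons(e, k(p(p(e)), p(cons(e, e))))))   [R8 at 2.1.1]
2. k(0, cons(cons(0, e), cons(e, k(p(p(e)), p(cons(e, e))))))  →  k(0, cons(cons(0, e), cons(e, e)))   [R4 at 2.2.2]
3. k(0, cons(cons(0, e), cons(e, e)))  →  e   [R6 at ε]

e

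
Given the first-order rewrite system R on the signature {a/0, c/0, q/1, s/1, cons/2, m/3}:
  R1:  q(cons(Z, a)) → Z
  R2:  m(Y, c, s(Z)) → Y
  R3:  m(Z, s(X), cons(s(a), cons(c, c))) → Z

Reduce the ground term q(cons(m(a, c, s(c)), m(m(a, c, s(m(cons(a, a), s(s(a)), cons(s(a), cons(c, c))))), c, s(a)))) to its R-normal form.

1. q(cons(m(a, c, s(c)), m(m(a, c, s(m(cons(a, a), s(s(a)), cons(s(a), cons(c, c))))), c, s(a))))  →  q(cons(a, m(m(a, c, s(m(cons(a, a), s(s(a)), cons(s(a), cons(c, c))))), c, s(a))))   [R2 at 1.1]
2. q(cons(a, m(m(a, c, s(m(cons(a, a), s(s(a)), cons(s(a), cons(c, c))))), c, s(a))))  →  q(cons(a, m(a, c, s(m(cons(a, a), s(s(a)), cons(s(a), cons(c, c)))))))   [R2 at 1.2]
3. q(cons(a, m(a, c, s(m(cons(a, a), s(s(a)), cons(s(a), cons(c, c)))))))  →  q(cons(a, a))   [R2 at 1.2]
4. q(cons(a, a))  →  a   [R1 at ε]

a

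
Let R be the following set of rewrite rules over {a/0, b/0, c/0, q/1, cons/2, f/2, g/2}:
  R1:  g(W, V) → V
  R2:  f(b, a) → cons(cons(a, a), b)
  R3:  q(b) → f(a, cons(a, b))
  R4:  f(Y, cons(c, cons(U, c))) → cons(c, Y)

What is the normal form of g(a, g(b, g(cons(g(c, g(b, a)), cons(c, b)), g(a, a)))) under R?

a

1. g(a, g(b, g(cons(g(c, g(b, a)), cons(c, b)), g(a, a))))  →  g(b, g(cons(g(c, g(b, a)), cons(c, b)), g(a, a)))   [R1 at ε]
2. g(b, g(cons(g(c, g(b, a)), cons(c, b)), g(a, a)))  →  g(cons(g(c, g(b, a)), cons(c, b)), g(a, a))   [R1 at ε]
3. g(cons(g(c, g(b, a)), cons(c, b)), g(a, a))  →  g(a, a)   [R1 at ε]
4. g(a, a)  →  a   [R1 at ε]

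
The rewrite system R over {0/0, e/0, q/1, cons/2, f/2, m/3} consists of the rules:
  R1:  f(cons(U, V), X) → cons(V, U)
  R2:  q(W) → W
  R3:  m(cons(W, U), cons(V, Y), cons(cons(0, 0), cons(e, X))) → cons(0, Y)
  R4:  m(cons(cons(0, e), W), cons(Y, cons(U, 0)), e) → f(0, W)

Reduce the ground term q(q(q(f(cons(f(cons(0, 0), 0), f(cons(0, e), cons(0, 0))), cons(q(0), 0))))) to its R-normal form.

1. q(q(q(f(cons(f(cons(0, 0), 0), f(cons(0, e), cons(0, 0))), cons(q(0), 0)))))  →  q(q(f(cons(f(cons(0, 0), 0), f(cons(0, e), cons(0, 0))), cons(q(0), 0))))   [R2 at ε]
2. q(q(f(cons(f(cons(0, 0), 0), f(cons(0, e), cons(0, 0))), cons(q(0), 0))))  →  q(f(cons(f(cons(0, 0), 0), f(cons(0, e), cons(0, 0))), cons(q(0), 0)))   [R2 at ε]
3. q(f(cons(f(cons(0, 0), 0), f(cons(0, e), cons(0, 0))), cons(q(0), 0)))  →  f(cons(f(cons(0, 0), 0), f(cons(0, e), cons(0, 0))), cons(q(0), 0))   [R2 at ε]
4. f(cons(f(cons(0, 0), 0), f(cons(0, e), cons(0, 0))), cons(q(0), 0))  →  cons(f(cons(0, e), cons(0, 0)), f(cons(0, 0), 0))   [R1 at ε]
5. cons(f(cons(0, e), cons(0, 0)), f(cons(0, 0), 0))  →  cons(cons(e, 0), f(cons(0, 0), 0))   [R1 at 1]
6. cons(cons(e, 0), f(cons(0, 0), 0))  →  cons(cons(e, 0), cons(0, 0))   [R1 at 2]

cons(cons(e, 0), cons(0, 0))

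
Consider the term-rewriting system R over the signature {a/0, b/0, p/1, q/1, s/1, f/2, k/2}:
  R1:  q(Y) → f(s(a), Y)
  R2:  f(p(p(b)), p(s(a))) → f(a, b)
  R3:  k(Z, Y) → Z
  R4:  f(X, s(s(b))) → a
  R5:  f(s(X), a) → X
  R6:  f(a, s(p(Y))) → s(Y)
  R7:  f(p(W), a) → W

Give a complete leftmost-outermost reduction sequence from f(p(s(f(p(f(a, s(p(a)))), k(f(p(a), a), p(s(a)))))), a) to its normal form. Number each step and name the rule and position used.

s(s(a))

1. f(p(s(f(p(f(a, s(p(a)))), k(f(p(a), a), p(s(a)))))), a)  →  s(f(p(f(a, s(p(a)))), k(f(p(a), a), p(s(a)))))   [R7 at ε]
2. s(f(p(f(a, s(p(a)))), k(f(p(a), a), p(s(a)))))  →  s(f(p(s(a)), k(f(p(a), a), p(s(a)))))   [R6 at 1.1.1]
3. s(f(p(s(a)), k(f(p(a), a), p(s(a)))))  →  s(f(p(s(a)), f(p(a), a)))   [R3 at 1.2]
4. s(f(p(s(a)), f(p(a), a)))  →  s(f(p(s(a)), a))   [R7 at 1.2]
5. s(f(p(s(a)), a))  →  s(s(a))   [R7 at 1]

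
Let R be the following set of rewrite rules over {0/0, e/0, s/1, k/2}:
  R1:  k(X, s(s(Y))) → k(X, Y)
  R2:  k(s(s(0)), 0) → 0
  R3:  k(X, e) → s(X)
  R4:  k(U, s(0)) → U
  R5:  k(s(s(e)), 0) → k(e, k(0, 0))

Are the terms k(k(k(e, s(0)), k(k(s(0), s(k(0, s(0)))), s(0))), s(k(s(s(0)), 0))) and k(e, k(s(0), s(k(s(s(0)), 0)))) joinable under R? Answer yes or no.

yes — NF(t₁) = e, NF(t₂) = e

Reduce t₁ = k(k(k(e, s(0)), k(k(s(0), s(k(0, s(0)))), s(0))), s(k(s(s(0)), 0))):
1. k(k(k(e, s(0)), k(k(s(0), s(k(0, s(0)))), s(0))), s(k(s(s(0)), 0)))  →  k(k(e, k(k(s(0), s(k(0, s(0)))), s(0))), s(k(s(s(0)), 0)))   [R4 at 1.1]
2. k(k(e, k(k(s(0), s(k(0, s(0)))), s(0))), s(k(s(s(0)), 0)))  →  k(k(e, k(s(0), s(k(0, s(0))))), s(k(s(s(0)), 0)))   [R4 at 1.2]
3. k(k(e, k(s(0), s(k(0, s(0))))), s(k(s(s(0)), 0)))  →  k(k(e, k(s(0), s(0))), s(k(s(s(0)), 0)))   [R4 at 1.2.2.1]
4. k(k(e, k(s(0), s(0))), s(k(s(s(0)), 0)))  →  k(k(e, s(0)), s(k(s(s(0)), 0)))   [R4 at 1.2]
5. k(k(e, s(0)), s(k(s(s(0)), 0)))  →  k(e, s(k(s(s(0)), 0)))   [R4 at 1]
6. k(e, s(k(s(s(0)), 0)))  →  k(e, s(0))   [R2 at 2.1]
7. k(e, s(0))  →  e   [R4 at ε]

Reduce t₂ = k(e, k(s(0), s(k(s(s(0)), 0)))):
1. k(e, k(s(0), s(k(s(s(0)), 0))))  →  k(e, k(s(0), s(0)))   [R2 at 2.2.1]
2. k(e, k(s(0), s(0)))  →  k(e, s(0))   [R4 at 2]
3. k(e, s(0))  →  e   [R4 at ε]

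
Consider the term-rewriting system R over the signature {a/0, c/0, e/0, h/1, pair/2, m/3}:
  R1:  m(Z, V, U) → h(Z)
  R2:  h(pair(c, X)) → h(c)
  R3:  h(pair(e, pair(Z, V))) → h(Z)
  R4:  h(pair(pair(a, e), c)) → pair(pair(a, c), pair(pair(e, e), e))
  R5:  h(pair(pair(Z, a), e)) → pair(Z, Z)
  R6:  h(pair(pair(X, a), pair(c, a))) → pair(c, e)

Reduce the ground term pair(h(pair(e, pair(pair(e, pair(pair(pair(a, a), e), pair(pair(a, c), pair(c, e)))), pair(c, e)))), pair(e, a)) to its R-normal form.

pair(pair(a, a), pair(e, a))

1. pair(h(pair(e, pair(pair(e, pair(pair(pair(a, a), e), pair(pair(a, c), pair(c, e)))), pair(c, e)))), pair(e, a))  →  pair(h(pair(e, pair(pair(pair(a, a), e), pair(pair(a, c), pair(c, e))))), pair(e, a))   [R3 at 1]
2. pair(h(pair(e, pair(pair(pair(a, a), e), pair(pair(a, c), pair(c, e))))), pair(e, a))  →  pair(h(pair(pair(a, a), e)), pair(e, a))   [R3 at 1]
3. pair(h(pair(pair(a, a), e)), pair(e, a))  →  pair(pair(a, a), pair(e, a))   [R5 at 1]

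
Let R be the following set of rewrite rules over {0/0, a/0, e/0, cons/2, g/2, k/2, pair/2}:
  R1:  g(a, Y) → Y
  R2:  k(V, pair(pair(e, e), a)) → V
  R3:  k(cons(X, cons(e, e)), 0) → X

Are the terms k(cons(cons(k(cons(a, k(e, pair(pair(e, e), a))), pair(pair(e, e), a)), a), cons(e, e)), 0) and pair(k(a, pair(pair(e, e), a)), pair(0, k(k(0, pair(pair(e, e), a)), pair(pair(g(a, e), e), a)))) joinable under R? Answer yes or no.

no — NF(t₁) = cons(cons(a, e), a), NF(t₂) = pair(a, pair(0, 0))

Reduce t₁ = k(cons(cons(k(cons(a, k(e, pair(pair(e, e), a))), pair(pair(e, e), a)), a), cons(e, e)), 0):
1. k(cons(cons(k(cons(a, k(e, pair(pair(e, e), a))), pair(pair(e, e), a)), a), cons(e, e)), 0)  →  cons(k(cons(a, k(e, pair(pair(e, e), a))), pair(pair(e, e), a)), a)   [R3 at ε]
2. cons(k(cons(a, k(e, pair(pair(e, e), a))), pair(pair(e, e), a)), a)  →  cons(cons(a, k(e, pair(pair(e, e), a))), a)   [R2 at 1]
3. cons(cons(a, k(e, pair(pair(e, e), a))), a)  →  cons(cons(a, e), a)   [R2 at 1.2]

Reduce t₂ = pair(k(a, pair(pair(e, e), a)), pair(0, k(k(0, pair(pair(e, e), a)), pair(pair(g(a, e), e), a)))):
1. pair(k(a, pair(pair(e, e), a)), pair(0, k(k(0, pair(pair(e, e), a)), pair(pair(g(a, e), e), a))))  →  pair(a, pair(0, k(k(0, pair(pair(e, e), a)), pair(pair(g(a, e), e), a))))   [R2 at 1]
2. pair(a, pair(0, k(k(0, pair(pair(e, e), a)), pair(pair(g(a, e), e), a))))  →  pair(a, pair(0, k(0, pair(pair(g(a, e), e), a))))   [R2 at 2.2.1]
3. pair(a, pair(0, k(0, pair(pair(g(a, e), e), a))))  →  pair(a, pair(0, k(0, pair(pair(e, e), a))))   [R1 at 2.2.2.1.1]
4. pair(a, pair(0, k(0, pair(pair(e, e), a))))  →  pair(a, pair(0, 0))   [R2 at 2.2]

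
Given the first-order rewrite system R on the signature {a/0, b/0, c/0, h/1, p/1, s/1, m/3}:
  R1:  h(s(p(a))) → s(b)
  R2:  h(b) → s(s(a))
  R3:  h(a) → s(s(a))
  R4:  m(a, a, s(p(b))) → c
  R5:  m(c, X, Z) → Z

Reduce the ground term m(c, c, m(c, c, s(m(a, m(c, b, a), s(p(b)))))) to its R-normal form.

1. m(c, c, m(c, c, s(m(a, m(c, b, a), s(p(b))))))  →  m(c, c, s(m(a, m(c, b, a), s(p(b)))))   [R5 at ε]
2. m(c, c, s(m(a, m(c, b, a), s(p(b)))))  →  s(m(a, m(c, b, a), s(p(b))))   [R5 at ε]
3. s(m(a, m(c, b, a), s(p(b))))  →  s(m(a, a, s(p(b))))   [R5 at 1.2]
4. s(m(a, a, s(p(b))))  →  s(c)   [R4 at 1]

s(c)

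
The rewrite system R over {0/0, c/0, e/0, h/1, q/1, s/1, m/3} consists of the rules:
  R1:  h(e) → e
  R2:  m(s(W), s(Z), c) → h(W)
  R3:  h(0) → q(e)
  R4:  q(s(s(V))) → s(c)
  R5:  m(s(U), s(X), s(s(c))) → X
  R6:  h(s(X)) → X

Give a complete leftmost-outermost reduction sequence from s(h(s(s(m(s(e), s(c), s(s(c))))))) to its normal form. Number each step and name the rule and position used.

1. s(h(s(s(m(s(e), s(c), s(s(c)))))))  →  s(s(m(s(e), s(c), s(s(c)))))   [R6 at 1]
2. s(s(m(s(e), s(c), s(s(c)))))  →  s(s(c))   [R5 at 1.1]

s(s(c))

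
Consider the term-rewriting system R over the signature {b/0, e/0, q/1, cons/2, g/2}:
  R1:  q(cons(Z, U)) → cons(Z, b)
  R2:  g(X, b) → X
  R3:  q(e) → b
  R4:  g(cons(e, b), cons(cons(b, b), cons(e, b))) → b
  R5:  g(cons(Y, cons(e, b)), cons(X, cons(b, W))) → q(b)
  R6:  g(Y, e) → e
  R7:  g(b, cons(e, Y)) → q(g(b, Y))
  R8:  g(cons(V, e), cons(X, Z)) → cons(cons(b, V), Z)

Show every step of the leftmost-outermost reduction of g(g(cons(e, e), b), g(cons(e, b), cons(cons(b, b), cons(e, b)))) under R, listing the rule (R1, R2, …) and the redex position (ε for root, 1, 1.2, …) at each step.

1. g(g(cons(e, e), b), g(cons(e, b), cons(cons(b, b), cons(e, b))))  →  g(cons(e, e), g(cons(e, b), cons(cons(b, b), cons(e, b))))   [R2 at 1]
2. g(cons(e, e), g(cons(e, b), cons(cons(b, b), cons(e, b))))  →  g(cons(e, e), b)   [R4 at 2]
3. g(cons(e, e), b)  →  cons(e, e)   [R2 at ε]

cons(e, e)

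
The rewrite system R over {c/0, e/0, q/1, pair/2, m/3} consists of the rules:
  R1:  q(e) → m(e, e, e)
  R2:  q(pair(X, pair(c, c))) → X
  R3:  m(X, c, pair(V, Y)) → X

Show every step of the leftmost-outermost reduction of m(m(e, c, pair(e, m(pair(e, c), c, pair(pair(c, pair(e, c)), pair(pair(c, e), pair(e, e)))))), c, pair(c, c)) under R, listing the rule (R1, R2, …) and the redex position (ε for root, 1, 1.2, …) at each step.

e

1. m(m(e, c, pair(e, m(pair(e, c), c, pair(pair(c, pair(e, c)), pair(pair(c, e), pair(e, e)))))), c, pair(c, c))  →  m(e, c, pair(e, m(pair(e, c), c, pair(pair(c, pair(e, c)), pair(pair(c, e), pair(e, e))))))   [R3 at ε]
2. m(e, c, pair(e, m(pair(e, c), c, pair(pair(c, pair(e, c)), pair(pair(c, e), pair(e, e))))))  →  e   [R3 at ε]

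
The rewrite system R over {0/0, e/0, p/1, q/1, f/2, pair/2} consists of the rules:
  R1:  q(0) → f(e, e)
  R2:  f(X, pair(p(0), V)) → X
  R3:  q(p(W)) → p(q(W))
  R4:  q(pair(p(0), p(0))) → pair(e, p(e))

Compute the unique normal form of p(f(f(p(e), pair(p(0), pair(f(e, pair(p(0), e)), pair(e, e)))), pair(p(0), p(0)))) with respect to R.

p(p(e))

1. p(f(f(p(e), pair(p(0), pair(f(e, pair(p(0), e)), pair(e, e)))), pair(p(0), p(0))))  →  p(f(p(e), pair(p(0), pair(f(e, pair(p(0), e)), pair(e, e)))))   [R2 at 1]
2. p(f(p(e), pair(p(0), pair(f(e, pair(p(0), e)), pair(e, e)))))  →  p(p(e))   [R2 at 1]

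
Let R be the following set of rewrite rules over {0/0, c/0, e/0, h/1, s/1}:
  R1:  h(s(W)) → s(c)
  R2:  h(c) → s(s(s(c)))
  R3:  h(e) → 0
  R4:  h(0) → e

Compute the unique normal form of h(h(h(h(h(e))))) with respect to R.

1. h(h(h(h(h(e)))))  →  h(h(h(h(0))))   [R3 at 1.1.1.1]
2. h(h(h(h(0))))  →  h(h(h(e)))   [R4 at 1.1.1]
3. h(h(h(e)))  →  h(h(0))   [R3 at 1.1]
4. h(h(0))  →  h(e)   [R4 at 1]
5. h(e)  →  0   [R3 at ε]

0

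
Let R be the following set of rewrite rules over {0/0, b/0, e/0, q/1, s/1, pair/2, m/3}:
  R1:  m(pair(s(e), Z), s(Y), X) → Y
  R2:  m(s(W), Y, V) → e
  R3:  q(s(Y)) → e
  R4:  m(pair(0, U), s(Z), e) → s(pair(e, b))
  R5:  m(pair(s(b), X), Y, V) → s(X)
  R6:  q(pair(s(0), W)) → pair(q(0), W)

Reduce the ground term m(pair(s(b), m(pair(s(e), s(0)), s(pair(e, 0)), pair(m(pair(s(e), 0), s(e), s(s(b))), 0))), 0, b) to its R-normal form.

1. m(pair(s(b), m(pair(s(e), s(0)), s(pair(e, 0)), pair(m(pair(s(e), 0), s(e), s(s(b))), 0))), 0, b)  →  s(m(pair(s(e), s(0)), s(pair(e, 0)), pair(m(pair(s(e), 0), s(e), s(s(b))), 0)))   [R5 at ε]
2. s(m(pair(s(e), s(0)), s(pair(e, 0)), pair(m(pair(s(e), 0), s(e), s(s(b))), 0)))  →  s(pair(e, 0))   [R1 at 1]

s(pair(e, 0))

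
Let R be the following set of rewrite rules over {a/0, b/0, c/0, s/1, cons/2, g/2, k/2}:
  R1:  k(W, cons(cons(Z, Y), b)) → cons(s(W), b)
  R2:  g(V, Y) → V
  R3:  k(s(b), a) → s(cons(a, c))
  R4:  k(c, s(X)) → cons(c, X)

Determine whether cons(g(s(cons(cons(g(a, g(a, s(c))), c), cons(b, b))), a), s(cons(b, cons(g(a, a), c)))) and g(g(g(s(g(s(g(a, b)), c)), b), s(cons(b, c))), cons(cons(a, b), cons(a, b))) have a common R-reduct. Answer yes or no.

Reduce t₁ = cons(g(s(cons(cons(g(a, g(a, s(c))), c), cons(b, b))), a), s(cons(b, cons(g(a, a), c)))):
1. cons(g(s(cons(cons(g(a, g(a, s(c))), c), cons(b, b))), a), s(cons(b, cons(g(a, a), c))))  →  cons(s(cons(cons(g(a, g(a, s(c))), c), cons(b, b))), s(cons(b, cons(g(a, a), c))))   [R2 at 1]
2. cons(s(cons(cons(g(a, g(a, s(c))), c), cons(b, b))), s(cons(b, cons(g(a, a), c))))  →  cons(s(cons(cons(a, c), cons(b, b))), s(cons(b, cons(g(a, a), c))))   [R2 at 1.1.1.1]
3. cons(s(cons(cons(a, c), cons(b, b))), s(cons(b, cons(g(a, a), c))))  →  cons(s(cons(cons(a, c), cons(b, b))), s(cons(b, cons(a, c))))   [R2 at 2.1.2.1]

Reduce t₂ = g(g(g(s(g(s(g(a, b)), c)), b), s(cons(b, c))), cons(cons(a, b), cons(a, b))):
1. g(g(g(s(g(s(g(a, b)), c)), b), s(cons(b, c))), cons(cons(a, b), cons(a, b)))  →  g(g(s(g(s(g(a, b)), c)), b), s(cons(b, c)))   [R2 at ε]
2. g(g(s(g(s(g(a, b)), c)), b), s(cons(b, c)))  →  g(s(g(s(g(a, b)), c)), b)   [R2 at ε]
3. g(s(g(s(g(a, b)), c)), b)  →  s(g(s(g(a, b)), c))   [R2 at ε]
4. s(g(s(g(a, b)), c))  →  s(s(g(a, b)))   [R2 at 1]
5. s(s(g(a, b)))  →  s(s(a))   [R2 at 1.1]

no — NF(t₁) = cons(s(cons(cons(a, c), cons(b, b))), s(cons(b, cons(a, c)))), NF(t₂) = s(s(a))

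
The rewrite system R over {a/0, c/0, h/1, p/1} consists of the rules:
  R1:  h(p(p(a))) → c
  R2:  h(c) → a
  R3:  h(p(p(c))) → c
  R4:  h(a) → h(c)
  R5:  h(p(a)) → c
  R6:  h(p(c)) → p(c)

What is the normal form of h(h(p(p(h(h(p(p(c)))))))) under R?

1. h(h(p(p(h(h(p(p(c))))))))  →  h(h(p(p(h(c)))))   [R3 at 1.1.1.1.1]
2. h(h(p(p(h(c)))))  →  h(h(p(p(a))))   [R2 at 1.1.1.1]
3. h(h(p(p(a))))  →  h(c)   [R1 at 1]
4. h(c)  →  a   [R2 at ε]

a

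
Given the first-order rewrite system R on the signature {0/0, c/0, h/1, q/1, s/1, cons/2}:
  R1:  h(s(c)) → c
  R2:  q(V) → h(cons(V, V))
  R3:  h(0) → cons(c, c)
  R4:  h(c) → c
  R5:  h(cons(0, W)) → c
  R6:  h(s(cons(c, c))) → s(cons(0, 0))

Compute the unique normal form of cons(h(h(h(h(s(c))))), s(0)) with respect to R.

cons(c, s(0))

1. cons(h(h(h(h(s(c))))), s(0))  →  cons(h(h(h(c))), s(0))   [R1 at 1.1.1.1]
2. cons(h(h(h(c))), s(0))  →  cons(h(h(c)), s(0))   [R4 at 1.1.1]
3. cons(h(h(c)), s(0))  →  cons(h(c), s(0))   [R4 at 1.1]
4. cons(h(c), s(0))  →  cons(c, s(0))   [R4 at 1]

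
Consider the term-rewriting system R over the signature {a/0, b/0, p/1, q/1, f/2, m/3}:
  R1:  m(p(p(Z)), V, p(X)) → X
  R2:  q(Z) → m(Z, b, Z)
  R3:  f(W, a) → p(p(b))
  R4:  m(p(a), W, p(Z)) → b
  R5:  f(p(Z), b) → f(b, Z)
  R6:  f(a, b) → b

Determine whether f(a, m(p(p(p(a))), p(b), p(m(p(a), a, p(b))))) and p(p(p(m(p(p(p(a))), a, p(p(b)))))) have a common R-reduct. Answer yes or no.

no — NF(t₁) = b, NF(t₂) = p(p(p(p(b))))

Reduce t₁ = f(a, m(p(p(p(a))), p(b), p(m(p(a), a, p(b))))):
1. f(a, m(p(p(p(a))), p(b), p(m(p(a), a, p(b)))))  →  f(a, m(p(a), a, p(b)))   [R1 at 2]
2. f(a, m(p(a), a, p(b)))  →  f(a, b)   [R4 at 2]
3. f(a, b)  →  b   [R6 at ε]

Reduce t₂ = p(p(p(m(p(p(p(a))), a, p(p(b)))))):
1. p(p(p(m(p(p(p(a))), a, p(p(b))))))  →  p(p(p(p(b))))   [R1 at 1.1.1]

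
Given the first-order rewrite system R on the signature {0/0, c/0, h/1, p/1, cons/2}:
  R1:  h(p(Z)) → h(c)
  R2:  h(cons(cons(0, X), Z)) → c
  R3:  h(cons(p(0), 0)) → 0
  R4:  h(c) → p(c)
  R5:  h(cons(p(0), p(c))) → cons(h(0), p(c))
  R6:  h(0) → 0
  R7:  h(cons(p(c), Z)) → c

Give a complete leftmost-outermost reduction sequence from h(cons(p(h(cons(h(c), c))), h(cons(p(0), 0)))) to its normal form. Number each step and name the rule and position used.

c

1. h(cons(p(h(cons(h(c), c))), h(cons(p(0), 0))))  →  h(cons(p(h(cons(p(c), c))), h(cons(p(0), 0))))   [R4 at 1.1.1.1.1]
2. h(cons(p(h(cons(p(c), c))), h(cons(p(0), 0))))  →  h(cons(p(c), h(cons(p(0), 0))))   [R7 at 1.1.1]
3. h(cons(p(c), h(cons(p(0), 0))))  →  c   [R7 at ε]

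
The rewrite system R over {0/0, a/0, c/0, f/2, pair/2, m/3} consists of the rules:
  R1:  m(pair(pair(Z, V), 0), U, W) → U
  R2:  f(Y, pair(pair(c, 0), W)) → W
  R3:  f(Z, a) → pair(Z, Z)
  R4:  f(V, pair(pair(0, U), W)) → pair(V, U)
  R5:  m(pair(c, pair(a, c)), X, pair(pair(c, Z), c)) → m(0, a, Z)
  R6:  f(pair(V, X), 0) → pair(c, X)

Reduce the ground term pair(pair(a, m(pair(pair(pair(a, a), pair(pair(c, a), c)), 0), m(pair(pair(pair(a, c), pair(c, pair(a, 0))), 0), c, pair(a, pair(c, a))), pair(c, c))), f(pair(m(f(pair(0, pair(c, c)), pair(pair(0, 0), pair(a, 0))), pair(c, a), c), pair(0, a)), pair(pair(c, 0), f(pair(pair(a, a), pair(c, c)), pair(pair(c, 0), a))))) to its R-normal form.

1. pair(pair(a, m(pair(pair(pair(a, a), pair(pair(c, a), c)), 0), m(pair(pair(pair(a, c), pair(c, pair(a, 0))), 0), c, pair(a, pair(c, a))), pair(c, c))), f(pair(m(f(pair(0, pair(c, c)), pair(pair(0, 0), pair(a, 0))), pair(c, a), c), pair(0, a)), pair(pair(c, 0), f(pair(pair(a, a), pair(c, c)), pair(pair(c, 0), a)))))  →  pair(pair(a, m(pair(pair(pair(a, c), pair(c, pair(a, 0))), 0), c, pair(a, pair(c, a)))), f(pair(m(f(pair(0, pair(c, c)), pair(pair(0, 0), pair(a, 0))), pair(c, a), c), pair(0, a)), pair(pair(c, 0), f(pair(pair(a, a), pair(c, c)), pair(pair(c, 0), a)))))   [R1 at 1.2]
2. pair(pair(a, m(pair(pair(pair(a, c), pair(c, pair(a, 0))), 0), c, pair(a, pair(c, a)))), f(pair(m(f(pair(0, pair(c, c)), pair(pair(0, 0), pair(a, 0))), pair(c, a), c), pair(0, a)), pair(pair(c, 0), f(pair(pair(a, a), pair(c, c)), pair(pair(c, 0), a)))))  →  pair(pair(a, c), f(pair(m(f(pair(0, pair(c, c)), pair(pair(0, 0), pair(a, 0))), pair(c, a), c), pair(0, a)), pair(pair(c, 0), f(pair(pair(a, a), pair(c, c)), pair(pair(c, 0), a)))))   [R1 at 1.2]
3. pair(pair(a, c), f(pair(m(f(pair(0, pair(c, c)), pair(pair(0, 0), pair(a, 0))), pair(c, a), c), pair(0, a)), pair(pair(c, 0), f(pair(pair(a, a), pair(c, c)), pair(pair(c, 0), a)))))  →  pair(pair(a, c), f(pair(pair(a, a), pair(c, c)), pair(pair(c, 0), a)))   [R2 at 2]
4. pair(pair(a, c), f(pair(pair(a, a), pair(c, c)), pair(pair(c, 0), a)))  →  pair(pair(a, c), a)   [R2 at 2]

pair(pair(a, c), a)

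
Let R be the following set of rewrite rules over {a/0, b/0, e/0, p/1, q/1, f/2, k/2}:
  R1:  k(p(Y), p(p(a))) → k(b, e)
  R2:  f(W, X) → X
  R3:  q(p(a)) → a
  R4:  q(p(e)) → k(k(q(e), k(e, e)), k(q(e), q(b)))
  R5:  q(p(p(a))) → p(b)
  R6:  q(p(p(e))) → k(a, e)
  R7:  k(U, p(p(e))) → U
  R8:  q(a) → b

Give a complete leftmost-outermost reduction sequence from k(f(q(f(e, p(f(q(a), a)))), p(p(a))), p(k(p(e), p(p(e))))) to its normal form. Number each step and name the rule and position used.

1. k(f(q(f(e, p(f(q(a), a)))), p(p(a))), p(k(p(e), p(p(e)))))  →  k(p(p(a)), p(k(p(e), p(p(e)))))   [R2 at 1]
2. k(p(p(a)), p(k(p(e), p(p(e)))))  →  k(p(p(a)), p(p(e)))   [R7 at 2.1]
3. k(p(p(a)), p(p(e)))  →  p(p(a))   [R7 at ε]

p(p(a))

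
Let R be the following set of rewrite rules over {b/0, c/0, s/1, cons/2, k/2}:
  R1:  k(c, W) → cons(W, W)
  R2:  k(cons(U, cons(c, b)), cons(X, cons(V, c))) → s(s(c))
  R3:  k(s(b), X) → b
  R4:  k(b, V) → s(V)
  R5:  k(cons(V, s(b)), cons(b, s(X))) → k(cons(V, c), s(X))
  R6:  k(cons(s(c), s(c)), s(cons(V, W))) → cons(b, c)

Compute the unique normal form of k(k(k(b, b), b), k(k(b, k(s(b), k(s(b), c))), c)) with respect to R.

1. k(k(k(b, b), b), k(k(b, k(s(b), k(s(b), c))), c))  →  k(k(s(b), b), k(k(b, k(s(b), k(s(b), c))), c))   [R4 at 1.1]
2. k(k(s(b), b), k(k(b, k(s(b), k(s(b), c))), c))  →  k(b, k(k(b, k(s(b), k(s(b), c))), c))   [R3 at 1]
3. k(b, k(k(b, k(s(b), k(s(b), c))), c))  →  s(k(k(b, k(s(b), k(s(b), c))), c))   [R4 at ε]
4. s(k(k(b, k(s(b), k(s(b), c))), c))  →  s(k(s(k(s(b), k(s(b), c))), c))   [R4 at 1.1]
5. s(k(s(k(s(b), k(s(b), c))), c))  →  s(k(s(b), c))   [R3 at 1.1.1]
6. s(k(s(b), c))  →  s(b)   [R3 at 1]

s(b)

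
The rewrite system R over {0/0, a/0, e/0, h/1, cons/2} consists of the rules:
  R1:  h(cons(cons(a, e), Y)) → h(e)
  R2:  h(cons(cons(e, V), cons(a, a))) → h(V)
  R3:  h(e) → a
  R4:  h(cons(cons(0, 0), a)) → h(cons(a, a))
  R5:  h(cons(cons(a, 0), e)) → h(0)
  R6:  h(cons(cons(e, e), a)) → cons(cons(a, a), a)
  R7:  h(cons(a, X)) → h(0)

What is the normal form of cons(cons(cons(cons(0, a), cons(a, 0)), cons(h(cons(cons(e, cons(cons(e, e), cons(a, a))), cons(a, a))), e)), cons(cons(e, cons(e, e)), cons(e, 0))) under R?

1. cons(cons(cons(cons(0, a), cons(a, 0)), cons(h(cons(cons(e, cons(cons(e, e), cons(a, a))), cons(a, a))), e)), cons(cons(e, cons(e, e)), cons(e, 0)))  →  cons(cons(cons(cons(0, a), cons(a, 0)), cons(h(cons(cons(e, e), cons(a, a))), e)), cons(cons(e, cons(e, e)), cons(e, 0)))   [R2 at 1.2.1]
2. cons(cons(cons(cons(0, a), cons(a, 0)), cons(h(cons(cons(e, e), cons(a, a))), e)), cons(cons(e, cons(e, e)), cons(e, 0)))  →  cons(cons(cons(cons(0, a), cons(a, 0)), cons(h(e), e)), cons(cons(e, cons(e, e)), cons(e, 0)))   [R2 at 1.2.1]
3. cons(cons(cons(cons(0, a), cons(a, 0)), cons(h(e), e)), cons(cons(e, cons(e, e)), cons(e, 0)))  →  cons(cons(cons(cons(0, a), cons(a, 0)), cons(a, e)), cons(cons(e, cons(e, e)), cons(e, 0)))   [R3 at 1.2.1]

cons(cons(cons(cons(0, a), cons(a, 0)), cons(a, e)), cons(cons(e, cons(e, e)), cons(e, 0)))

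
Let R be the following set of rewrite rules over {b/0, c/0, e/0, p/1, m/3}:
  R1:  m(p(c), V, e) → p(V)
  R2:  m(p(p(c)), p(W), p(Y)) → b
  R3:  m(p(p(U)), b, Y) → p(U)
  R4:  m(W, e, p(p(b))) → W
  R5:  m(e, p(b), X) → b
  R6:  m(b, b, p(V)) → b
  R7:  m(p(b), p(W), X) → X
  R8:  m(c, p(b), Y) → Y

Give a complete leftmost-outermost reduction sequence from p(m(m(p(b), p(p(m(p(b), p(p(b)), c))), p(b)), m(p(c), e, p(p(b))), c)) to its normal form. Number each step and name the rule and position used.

p(c)

1. p(m(m(p(b), p(p(m(p(b), p(p(b)), c))), p(b)), m(p(c), e, p(p(b))), c))  →  p(m(p(b), m(p(c), e, p(p(b))), c))   [R7 at 1.1]
2. p(m(p(b), m(p(c), e, p(p(b))), c))  →  p(m(p(b), p(c), c))   [R4 at 1.2]
3. p(m(p(b), p(c), c))  →  p(c)   [R7 at 1]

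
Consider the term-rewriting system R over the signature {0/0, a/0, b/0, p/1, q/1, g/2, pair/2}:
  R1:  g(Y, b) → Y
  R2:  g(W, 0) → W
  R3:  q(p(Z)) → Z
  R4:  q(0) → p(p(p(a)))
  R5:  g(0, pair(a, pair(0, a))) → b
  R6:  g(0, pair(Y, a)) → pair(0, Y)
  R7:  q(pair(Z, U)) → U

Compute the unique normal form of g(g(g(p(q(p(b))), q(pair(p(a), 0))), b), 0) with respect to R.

p(b)

1. g(g(g(p(q(p(b))), q(pair(p(a), 0))), b), 0)  →  g(g(p(q(p(b))), q(pair(p(a), 0))), b)   [R2 at ε]
2. g(g(p(q(p(b))), q(pair(p(a), 0))), b)  →  g(p(q(p(b))), q(pair(p(a), 0)))   [R1 at ε]
3. g(p(q(p(b))), q(pair(p(a), 0)))  →  g(p(b), q(pair(p(a), 0)))   [R3 at 1.1]
4. g(p(b), q(pair(p(a), 0)))  →  g(p(b), 0)   [R7 at 2]
5. g(p(b), 0)  →  p(b)   [R2 at ε]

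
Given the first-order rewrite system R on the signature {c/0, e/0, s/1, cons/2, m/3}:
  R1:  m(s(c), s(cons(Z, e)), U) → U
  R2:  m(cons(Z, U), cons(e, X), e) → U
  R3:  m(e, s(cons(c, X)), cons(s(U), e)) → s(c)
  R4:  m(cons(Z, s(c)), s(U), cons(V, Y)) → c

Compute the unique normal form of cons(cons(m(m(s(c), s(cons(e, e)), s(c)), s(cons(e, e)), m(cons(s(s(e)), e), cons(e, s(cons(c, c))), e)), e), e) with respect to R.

1. cons(cons(m(m(s(c), s(cons(e, e)), s(c)), s(cons(e, e)), m(cons(s(s(e)), e), cons(e, s(cons(c, c))), e)), e), e)  →  cons(cons(m(s(c), s(cons(e, e)), m(cons(s(s(e)), e), cons(e, s(cons(c, c))), e)), e), e)   [R1 at 1.1.1]
2. cons(cons(m(s(c), s(cons(e, e)), m(cons(s(s(e)), e), cons(e, s(cons(c, c))), e)), e), e)  →  cons(cons(m(cons(s(s(e)), e), cons(e, s(cons(c, c))), e), e), e)   [R1 at 1.1]
3. cons(cons(m(cons(s(s(e)), e), cons(e, s(cons(c, c))), e), e), e)  →  cons(cons(e, e), e)   [R2 at 1.1]

cons(cons(e, e), e)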